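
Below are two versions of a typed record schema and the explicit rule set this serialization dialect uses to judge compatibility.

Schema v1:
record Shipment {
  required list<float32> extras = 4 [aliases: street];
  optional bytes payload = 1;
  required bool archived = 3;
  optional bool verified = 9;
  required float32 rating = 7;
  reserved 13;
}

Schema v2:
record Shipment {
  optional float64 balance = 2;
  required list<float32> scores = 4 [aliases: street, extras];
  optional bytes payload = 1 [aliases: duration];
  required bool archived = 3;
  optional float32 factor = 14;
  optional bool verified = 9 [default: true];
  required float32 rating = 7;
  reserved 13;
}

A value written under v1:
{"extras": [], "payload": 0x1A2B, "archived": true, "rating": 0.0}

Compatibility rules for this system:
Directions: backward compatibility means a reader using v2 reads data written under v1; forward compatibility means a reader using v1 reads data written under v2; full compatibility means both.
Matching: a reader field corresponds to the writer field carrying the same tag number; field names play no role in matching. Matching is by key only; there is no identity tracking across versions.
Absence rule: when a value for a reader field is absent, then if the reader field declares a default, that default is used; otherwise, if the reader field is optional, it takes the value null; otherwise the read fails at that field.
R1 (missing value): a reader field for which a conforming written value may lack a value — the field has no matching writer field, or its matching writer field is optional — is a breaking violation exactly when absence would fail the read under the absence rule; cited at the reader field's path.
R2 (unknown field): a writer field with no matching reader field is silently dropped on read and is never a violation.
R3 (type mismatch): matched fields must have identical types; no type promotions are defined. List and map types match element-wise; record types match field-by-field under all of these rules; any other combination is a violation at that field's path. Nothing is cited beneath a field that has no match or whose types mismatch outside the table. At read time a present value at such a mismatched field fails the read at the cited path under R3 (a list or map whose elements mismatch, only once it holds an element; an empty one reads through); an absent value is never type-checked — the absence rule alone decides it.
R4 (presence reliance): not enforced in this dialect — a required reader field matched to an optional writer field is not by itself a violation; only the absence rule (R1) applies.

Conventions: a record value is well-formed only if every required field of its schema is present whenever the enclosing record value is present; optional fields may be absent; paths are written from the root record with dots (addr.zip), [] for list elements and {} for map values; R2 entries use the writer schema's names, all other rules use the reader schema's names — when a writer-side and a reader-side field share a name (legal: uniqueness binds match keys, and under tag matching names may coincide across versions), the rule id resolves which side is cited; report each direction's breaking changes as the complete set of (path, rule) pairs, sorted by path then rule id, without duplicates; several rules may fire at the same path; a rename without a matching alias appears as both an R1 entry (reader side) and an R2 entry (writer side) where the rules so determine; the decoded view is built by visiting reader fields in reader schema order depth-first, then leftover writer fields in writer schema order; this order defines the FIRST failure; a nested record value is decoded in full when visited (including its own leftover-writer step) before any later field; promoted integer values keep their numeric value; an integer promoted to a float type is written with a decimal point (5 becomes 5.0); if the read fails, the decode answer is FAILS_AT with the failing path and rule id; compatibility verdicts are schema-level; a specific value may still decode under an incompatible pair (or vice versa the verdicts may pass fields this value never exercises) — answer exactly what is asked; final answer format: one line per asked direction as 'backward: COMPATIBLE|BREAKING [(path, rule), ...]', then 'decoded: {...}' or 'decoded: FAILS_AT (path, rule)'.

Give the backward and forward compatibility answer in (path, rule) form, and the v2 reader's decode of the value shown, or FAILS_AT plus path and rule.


backward: COMPATIBLE []; forward: COMPATIBLE []; decoded: {"balance": null, "scores": [], "payload": 0x1A2B, "archived": true, "factor": null, "verified": true, "rating": 0.0}

in Shipment below, arrows point writer -> reader
backward pass over Shipment, reader schema v2, writer schema v1:
  balance: no writer match
  scores: paired with writer extras (list<float32> -> list<float32>; writer required)
  payload: paired with writer payload (bytes -> bytes; writer optional)
  archived: paired with writer archived (bool -> bool; writer required)
  factor: no writer match
  verified: paired with writer verified (bool -> bool; writer optional)
  rating: paired with writer rating (float32 -> float32; writer required)
  => backward verdict for Shipment: COMPATIBLE, no violations
forward pass over Shipment, reader schema v1, writer schema v2:
  extras: paired with writer scores (list<float32> -> list<float32>; writer required)
  payload: paired with writer payload (bytes -> bytes; writer optional)
  archived: paired with writer archived (bool -> bool; writer required)
  verified: paired with writer verified (bool -> bool; writer optional)
  rating: paired with writer rating (float32 -> float32; writer required)
  writer balance: unknown to reader
  writer factor: unknown to reader
  => forward verdict for Shipment: COMPATIBLE, no violations
migrating the Shipment value to v2:
  balance := null (not supplied -> null)
  scores := [] (from writer extras)
  payload := 0x1A2B
  archived := true
  factor := null (not supplied -> null)
  verified := true (no value, default fills)
  rating := 0.0
  => decoded: {"balance": null, "scores": [], "payload": 0x1A2B, "archived": true, "factor": null, "verified": true, "rating": 0.0}


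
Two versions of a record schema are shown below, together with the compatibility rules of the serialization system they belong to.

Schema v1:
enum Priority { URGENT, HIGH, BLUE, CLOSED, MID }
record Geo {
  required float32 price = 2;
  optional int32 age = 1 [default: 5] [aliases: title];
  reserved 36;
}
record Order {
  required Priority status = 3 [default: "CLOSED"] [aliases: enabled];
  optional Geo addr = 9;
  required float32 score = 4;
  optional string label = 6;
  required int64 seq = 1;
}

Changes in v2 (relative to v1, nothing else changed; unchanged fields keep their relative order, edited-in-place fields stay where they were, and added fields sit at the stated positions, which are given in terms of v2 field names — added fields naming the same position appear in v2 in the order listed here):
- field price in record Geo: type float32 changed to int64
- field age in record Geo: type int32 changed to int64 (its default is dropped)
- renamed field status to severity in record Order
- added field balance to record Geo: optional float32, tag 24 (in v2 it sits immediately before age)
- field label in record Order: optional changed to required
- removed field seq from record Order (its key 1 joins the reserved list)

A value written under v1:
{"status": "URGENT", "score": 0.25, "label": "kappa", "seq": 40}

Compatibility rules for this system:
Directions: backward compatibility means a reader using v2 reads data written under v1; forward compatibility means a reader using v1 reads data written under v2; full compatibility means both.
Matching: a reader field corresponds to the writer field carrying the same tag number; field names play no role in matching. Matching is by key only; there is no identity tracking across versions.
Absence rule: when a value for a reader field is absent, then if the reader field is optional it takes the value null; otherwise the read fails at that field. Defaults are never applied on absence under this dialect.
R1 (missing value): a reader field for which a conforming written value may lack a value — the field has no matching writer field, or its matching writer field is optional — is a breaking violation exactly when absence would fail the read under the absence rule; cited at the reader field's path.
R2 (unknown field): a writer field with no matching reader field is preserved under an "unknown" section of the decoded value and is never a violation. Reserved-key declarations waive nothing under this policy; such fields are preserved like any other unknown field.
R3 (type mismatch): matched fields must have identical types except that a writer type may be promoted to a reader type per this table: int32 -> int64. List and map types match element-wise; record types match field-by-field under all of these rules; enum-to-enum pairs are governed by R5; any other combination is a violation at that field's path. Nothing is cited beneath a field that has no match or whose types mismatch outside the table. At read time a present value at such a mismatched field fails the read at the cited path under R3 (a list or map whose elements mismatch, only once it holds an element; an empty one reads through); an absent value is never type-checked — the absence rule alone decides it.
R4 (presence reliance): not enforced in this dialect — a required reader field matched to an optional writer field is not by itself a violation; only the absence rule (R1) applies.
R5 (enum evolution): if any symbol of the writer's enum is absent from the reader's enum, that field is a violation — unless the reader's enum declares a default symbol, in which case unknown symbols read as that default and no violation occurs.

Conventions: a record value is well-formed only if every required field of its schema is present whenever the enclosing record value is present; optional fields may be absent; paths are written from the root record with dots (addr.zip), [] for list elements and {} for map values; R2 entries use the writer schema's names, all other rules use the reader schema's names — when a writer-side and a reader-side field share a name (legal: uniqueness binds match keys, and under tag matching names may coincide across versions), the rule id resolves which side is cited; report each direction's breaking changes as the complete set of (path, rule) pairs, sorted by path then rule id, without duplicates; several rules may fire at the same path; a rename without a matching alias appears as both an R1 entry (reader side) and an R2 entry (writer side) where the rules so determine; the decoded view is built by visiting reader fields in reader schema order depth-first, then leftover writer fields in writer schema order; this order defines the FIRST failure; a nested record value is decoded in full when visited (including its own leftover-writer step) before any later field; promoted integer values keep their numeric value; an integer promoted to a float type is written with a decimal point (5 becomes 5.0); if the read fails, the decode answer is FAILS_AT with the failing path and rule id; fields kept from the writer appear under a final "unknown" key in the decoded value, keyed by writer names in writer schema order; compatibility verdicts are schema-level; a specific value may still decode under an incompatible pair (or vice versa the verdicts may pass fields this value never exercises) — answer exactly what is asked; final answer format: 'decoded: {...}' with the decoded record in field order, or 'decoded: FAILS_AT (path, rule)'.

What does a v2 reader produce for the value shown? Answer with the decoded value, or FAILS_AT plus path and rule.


the writer's type comes first in each Order pair
decoding the Order value with the v2 reader:
  severity := "URGENT" (from writer status)
  addr := null (not supplied -> null)
  score := 0.25
  label := "kappa"
  writer seq: kept under "unknown"
  => decoded: {"severity": "URGENT", "addr": null, "score": 0.25, "label": "kappa", "unknown": {"seq": 40}}
diffs on Order not affecting the asked answer:
  field price in record Geo: type float32 changed to int64 -> matters for Order compatibility verdicts, not for this value's decode
  field age in record Geo: type int32 changed to int64 (its default is dropped) -> matters for Order compatibility verdicts, not for this value's decode
  added field balance to record Geo: optional float32, tag 24 (in v2 it sits immediately before age) -> triggers nothing under the printed rules; the Order answer is the same either way
  field label in record Order: optional changed to required -> matters for Order compatibility verdicts, not for this value's decode

decoded: {"severity": "URGENT", "addr": null, "score": 0.25, "label": "kappa", "unknown": {"seq": 40}}


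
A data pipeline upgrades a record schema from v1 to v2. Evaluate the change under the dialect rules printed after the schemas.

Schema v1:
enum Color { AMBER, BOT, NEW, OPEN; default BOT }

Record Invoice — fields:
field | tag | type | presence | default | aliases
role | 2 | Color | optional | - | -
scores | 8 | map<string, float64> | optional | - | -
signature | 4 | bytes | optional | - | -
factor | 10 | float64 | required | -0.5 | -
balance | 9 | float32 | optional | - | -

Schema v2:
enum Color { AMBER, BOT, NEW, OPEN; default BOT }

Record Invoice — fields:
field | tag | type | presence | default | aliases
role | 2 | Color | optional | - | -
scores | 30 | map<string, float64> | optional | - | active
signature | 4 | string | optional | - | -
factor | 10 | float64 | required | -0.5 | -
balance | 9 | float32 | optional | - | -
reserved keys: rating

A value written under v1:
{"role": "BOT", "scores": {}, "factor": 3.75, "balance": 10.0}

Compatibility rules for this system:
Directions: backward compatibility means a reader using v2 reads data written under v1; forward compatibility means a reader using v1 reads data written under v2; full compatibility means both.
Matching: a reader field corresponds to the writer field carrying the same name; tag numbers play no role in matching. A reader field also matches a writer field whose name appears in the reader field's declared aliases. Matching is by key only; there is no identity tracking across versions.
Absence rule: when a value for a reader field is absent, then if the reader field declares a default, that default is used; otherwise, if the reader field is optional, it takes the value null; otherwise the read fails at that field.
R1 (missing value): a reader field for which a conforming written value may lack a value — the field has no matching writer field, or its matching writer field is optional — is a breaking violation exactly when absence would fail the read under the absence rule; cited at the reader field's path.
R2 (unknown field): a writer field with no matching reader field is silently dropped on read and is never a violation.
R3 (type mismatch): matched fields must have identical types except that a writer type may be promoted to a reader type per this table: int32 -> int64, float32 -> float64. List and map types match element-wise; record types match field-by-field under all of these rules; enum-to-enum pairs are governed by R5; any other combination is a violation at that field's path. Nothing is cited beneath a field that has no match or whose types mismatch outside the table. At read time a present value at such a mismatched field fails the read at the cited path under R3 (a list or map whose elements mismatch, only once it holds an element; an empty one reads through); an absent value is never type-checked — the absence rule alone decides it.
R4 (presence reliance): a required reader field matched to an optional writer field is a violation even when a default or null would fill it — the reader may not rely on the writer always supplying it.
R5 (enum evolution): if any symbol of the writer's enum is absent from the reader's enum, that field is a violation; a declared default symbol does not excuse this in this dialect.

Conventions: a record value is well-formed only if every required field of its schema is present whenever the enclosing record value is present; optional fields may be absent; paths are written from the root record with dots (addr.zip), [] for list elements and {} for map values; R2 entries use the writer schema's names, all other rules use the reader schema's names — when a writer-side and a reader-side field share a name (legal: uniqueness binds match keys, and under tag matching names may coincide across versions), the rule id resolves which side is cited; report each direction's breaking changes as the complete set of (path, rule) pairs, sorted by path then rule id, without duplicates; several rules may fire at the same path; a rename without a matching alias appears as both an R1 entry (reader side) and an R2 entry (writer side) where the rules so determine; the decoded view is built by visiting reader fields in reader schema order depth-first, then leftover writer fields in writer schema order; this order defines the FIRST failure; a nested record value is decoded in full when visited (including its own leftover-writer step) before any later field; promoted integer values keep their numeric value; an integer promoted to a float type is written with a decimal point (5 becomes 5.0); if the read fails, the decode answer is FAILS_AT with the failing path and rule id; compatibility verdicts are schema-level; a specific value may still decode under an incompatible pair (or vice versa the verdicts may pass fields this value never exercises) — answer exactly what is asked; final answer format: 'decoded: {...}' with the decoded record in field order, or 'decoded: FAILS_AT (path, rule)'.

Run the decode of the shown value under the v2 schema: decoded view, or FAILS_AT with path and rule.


decoded: {"role": "BOT", "scores": {}, "signature": null, "factor": 3.75, "balance": 10.0}

in Invoice below, arrows point writer -> reader
decode (reader v2):
  role := "BOT"
  scores := {}
  signature := null (missing; optional => null)
  factor := 3.75
  balance := 10.0
  => decoded: {"role": "BOT", "scores": {}, "signature": null, "factor": 3.75, "balance": 10.0}
checking off the Invoice differences that do not matter here:
  field scores in record Invoice: tag 8 changed to 30 -> inert under this dialect — no rule fires on Invoice and the result does not move
  field signature in record Invoice: type bytes changed to string -> matters for Invoice compatibility verdicts, not for this value's decode


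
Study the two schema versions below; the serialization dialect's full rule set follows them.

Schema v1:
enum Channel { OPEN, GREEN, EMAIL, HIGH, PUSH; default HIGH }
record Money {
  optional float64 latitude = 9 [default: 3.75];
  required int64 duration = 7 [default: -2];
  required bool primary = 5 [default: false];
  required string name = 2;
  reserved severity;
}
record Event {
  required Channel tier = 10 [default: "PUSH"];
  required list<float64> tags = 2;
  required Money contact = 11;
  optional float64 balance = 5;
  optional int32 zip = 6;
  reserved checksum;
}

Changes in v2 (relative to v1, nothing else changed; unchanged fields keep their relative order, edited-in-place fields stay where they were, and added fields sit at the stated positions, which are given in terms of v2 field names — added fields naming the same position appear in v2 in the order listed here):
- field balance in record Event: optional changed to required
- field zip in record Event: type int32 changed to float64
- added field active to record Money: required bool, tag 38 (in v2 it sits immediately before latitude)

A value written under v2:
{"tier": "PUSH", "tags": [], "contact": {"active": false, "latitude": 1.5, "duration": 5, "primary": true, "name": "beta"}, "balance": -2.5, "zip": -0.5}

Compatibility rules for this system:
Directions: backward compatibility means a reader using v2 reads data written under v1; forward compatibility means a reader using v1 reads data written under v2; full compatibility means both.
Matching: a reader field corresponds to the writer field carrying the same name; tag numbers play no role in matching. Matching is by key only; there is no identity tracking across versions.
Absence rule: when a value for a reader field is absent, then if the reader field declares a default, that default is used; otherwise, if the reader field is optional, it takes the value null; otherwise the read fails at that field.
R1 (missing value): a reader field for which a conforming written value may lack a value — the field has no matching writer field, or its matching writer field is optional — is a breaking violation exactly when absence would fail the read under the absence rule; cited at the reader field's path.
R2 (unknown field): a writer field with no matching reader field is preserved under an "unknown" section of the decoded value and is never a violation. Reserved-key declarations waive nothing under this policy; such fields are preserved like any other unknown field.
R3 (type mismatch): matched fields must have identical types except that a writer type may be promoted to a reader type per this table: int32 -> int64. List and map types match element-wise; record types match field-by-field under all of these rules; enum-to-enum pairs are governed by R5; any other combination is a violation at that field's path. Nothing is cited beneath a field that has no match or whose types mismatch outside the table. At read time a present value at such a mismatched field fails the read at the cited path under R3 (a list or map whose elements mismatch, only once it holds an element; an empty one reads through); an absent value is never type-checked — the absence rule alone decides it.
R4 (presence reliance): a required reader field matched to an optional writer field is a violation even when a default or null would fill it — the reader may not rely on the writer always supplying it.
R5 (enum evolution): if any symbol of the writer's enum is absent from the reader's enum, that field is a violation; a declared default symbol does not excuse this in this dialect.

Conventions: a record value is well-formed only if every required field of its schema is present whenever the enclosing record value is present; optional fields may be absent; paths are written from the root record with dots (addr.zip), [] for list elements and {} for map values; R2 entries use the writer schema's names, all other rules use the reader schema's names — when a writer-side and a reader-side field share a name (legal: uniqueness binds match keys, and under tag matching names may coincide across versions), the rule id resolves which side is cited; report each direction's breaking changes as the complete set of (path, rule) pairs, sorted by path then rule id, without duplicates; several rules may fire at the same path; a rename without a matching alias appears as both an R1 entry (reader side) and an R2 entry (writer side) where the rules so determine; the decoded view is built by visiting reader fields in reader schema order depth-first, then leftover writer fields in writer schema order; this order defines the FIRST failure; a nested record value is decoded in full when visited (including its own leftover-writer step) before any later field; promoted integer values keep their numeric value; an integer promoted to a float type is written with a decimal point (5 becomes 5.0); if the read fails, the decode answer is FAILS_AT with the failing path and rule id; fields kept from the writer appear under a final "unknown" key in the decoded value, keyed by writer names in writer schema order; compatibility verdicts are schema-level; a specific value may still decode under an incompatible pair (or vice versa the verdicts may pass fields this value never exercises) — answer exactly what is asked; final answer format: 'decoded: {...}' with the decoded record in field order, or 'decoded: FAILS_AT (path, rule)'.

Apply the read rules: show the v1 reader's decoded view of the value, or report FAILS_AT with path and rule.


each type pair in Event: writer, then reader
decode walk for Event under reader schema v1:
  tier := "PUSH"
  tags := []
  contact.latitude := 1.5
  contact.duration := 5
  contact.primary := true
  contact.name := "beta"
  writer contact.active: kept under "unknown"
  balance := -2.5
  read fails at zip under R3
  => FAILS_AT (zip, R3)
diffs on Event not affecting the asked answer:
  field balance in record Event: optional changed to required -> affects the rule determinations only; this particular Event value decodes identically
  added field active to record Money: required bool, tag 38 (in v2 it sits immediately before latitude) -> affects the rule determinations only; this particular Event value decodes identically

decoded: FAILS_AT (zip, R3)


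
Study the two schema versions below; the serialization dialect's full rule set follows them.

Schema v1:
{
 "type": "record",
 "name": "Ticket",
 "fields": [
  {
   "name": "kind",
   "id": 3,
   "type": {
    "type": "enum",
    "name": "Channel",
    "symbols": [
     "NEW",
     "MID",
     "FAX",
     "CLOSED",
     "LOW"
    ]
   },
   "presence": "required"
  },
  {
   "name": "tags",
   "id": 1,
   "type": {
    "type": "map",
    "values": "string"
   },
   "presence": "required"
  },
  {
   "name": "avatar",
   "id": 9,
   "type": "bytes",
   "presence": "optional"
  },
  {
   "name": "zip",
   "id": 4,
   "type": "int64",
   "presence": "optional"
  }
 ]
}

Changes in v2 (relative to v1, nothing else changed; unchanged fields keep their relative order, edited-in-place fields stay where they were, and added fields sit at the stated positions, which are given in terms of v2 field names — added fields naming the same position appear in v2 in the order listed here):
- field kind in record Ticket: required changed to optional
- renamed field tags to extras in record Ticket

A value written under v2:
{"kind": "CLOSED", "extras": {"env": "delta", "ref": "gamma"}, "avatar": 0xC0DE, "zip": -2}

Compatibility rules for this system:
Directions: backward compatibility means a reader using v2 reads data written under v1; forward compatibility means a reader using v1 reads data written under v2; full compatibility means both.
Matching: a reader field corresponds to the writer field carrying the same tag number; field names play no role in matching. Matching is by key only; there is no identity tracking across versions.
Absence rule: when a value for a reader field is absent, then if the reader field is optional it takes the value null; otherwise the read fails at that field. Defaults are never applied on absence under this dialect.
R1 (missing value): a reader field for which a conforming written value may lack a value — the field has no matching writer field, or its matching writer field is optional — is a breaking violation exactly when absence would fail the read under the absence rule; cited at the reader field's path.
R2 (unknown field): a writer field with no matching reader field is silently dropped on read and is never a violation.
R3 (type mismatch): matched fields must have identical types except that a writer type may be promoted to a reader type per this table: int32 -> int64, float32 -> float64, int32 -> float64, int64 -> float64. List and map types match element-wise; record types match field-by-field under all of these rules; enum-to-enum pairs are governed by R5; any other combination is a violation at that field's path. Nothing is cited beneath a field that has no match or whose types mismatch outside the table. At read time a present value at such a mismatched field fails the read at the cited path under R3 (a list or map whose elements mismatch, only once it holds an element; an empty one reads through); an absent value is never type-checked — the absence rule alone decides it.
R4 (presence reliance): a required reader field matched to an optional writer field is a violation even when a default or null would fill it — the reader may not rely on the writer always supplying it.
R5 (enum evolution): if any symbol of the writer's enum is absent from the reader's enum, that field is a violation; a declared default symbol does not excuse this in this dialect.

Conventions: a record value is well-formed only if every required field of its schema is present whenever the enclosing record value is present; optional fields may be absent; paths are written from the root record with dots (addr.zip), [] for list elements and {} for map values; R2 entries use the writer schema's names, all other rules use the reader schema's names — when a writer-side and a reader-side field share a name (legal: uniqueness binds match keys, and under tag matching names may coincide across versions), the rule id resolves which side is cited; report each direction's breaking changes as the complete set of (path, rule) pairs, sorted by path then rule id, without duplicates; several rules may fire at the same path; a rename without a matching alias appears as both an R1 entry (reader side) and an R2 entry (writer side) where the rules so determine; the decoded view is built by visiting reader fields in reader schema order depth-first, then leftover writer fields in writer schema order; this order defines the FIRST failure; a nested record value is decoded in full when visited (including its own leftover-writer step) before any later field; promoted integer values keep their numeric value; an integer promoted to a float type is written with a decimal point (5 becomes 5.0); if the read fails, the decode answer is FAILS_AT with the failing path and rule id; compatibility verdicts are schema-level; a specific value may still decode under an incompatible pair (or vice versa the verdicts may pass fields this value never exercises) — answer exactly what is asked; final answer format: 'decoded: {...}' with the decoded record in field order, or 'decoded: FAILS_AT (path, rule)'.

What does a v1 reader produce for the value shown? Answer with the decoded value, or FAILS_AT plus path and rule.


decoded: {"kind": "CLOSED", "tags": {"env": "delta", "ref": "gamma"}, "avatar": 0xC0DE, "zip": -2}

each type pair in Ticket: writer, then reader
decode walk for Ticket under reader schema v1:
  kind := "CLOSED"
  tags := {"env": "delta", "ref": "gamma"} (from writer extras)
  avatar := 0xC0DE
  zip := -2
  => decoded: {"kind": "CLOSED", "tags": {"env": "delta", "ref": "gamma"}, "avatar": 0xC0DE, "zip": -2}
checking off the Ticket differences that do not matter here:
  field kind in record Ticket: required changed to optional -> matters for Ticket compatibility verdicts, not for this value's decode
  renamed field tags to extras in record Ticket -> no rule fires on it and the decoded Ticket view is identical with or without it


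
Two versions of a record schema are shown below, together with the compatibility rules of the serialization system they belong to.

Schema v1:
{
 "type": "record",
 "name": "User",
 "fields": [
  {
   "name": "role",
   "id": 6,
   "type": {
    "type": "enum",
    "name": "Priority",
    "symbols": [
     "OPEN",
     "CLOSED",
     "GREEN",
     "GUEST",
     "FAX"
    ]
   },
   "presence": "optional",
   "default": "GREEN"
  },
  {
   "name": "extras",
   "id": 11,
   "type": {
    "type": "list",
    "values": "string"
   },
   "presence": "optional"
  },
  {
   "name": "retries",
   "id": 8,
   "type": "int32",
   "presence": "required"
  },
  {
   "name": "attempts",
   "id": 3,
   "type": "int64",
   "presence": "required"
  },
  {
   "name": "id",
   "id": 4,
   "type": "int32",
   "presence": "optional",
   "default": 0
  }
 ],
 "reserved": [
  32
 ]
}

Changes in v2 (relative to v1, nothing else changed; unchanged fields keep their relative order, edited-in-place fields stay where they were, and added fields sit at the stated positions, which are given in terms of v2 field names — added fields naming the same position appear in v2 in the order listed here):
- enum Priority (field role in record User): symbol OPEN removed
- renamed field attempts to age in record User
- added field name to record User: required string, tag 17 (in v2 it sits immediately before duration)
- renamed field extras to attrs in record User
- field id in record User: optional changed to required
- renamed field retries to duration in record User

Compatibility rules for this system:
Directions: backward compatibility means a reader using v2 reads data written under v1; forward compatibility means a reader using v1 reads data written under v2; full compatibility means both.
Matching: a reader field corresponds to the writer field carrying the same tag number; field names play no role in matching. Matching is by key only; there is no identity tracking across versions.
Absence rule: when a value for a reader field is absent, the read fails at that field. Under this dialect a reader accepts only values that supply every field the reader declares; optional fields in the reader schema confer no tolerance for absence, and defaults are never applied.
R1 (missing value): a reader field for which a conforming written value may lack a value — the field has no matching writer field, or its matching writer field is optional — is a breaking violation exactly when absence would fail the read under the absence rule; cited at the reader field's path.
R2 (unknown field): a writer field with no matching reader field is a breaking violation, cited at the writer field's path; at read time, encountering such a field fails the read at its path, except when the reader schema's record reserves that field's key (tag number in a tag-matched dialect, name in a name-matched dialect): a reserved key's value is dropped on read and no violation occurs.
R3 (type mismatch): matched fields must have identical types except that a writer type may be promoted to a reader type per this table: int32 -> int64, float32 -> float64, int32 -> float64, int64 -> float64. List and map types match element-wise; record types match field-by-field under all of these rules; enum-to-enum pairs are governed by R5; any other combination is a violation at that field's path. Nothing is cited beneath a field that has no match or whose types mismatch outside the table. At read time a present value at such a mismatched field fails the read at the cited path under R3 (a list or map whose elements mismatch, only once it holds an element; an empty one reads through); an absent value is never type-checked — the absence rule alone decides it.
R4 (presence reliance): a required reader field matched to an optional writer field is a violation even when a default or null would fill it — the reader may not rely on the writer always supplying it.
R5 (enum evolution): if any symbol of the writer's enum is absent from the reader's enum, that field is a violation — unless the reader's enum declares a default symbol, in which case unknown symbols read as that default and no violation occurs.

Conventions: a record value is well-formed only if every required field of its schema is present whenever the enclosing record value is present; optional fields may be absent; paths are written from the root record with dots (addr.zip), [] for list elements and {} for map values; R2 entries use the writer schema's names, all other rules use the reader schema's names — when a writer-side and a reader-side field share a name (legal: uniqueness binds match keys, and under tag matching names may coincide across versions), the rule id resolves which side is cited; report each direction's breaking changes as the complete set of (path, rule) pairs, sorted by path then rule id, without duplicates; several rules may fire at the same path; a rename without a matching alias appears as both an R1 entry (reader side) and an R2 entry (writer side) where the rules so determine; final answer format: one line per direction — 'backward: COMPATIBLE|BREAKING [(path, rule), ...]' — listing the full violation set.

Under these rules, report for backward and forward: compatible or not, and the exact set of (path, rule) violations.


backward: BREAKING [(attrs, R1), (id, R1), (id, R4), (name, R1), (role, R1), (role, R5)]; forward: BREAKING [(extras, R1), (name, R2), (role, R1)]

in User below, arrows point writer -> reader
checking backward for User: reader v2 against writer v1:
  Priority -> Priority, writer optional: role aligns to role
  list<string> -> list<string>, writer optional: attrs aligns to extras
  name: no writer-side match
  int32 -> int32, writer required: duration aligns to retries
  int64 -> int64, writer required: age aligns to attempts
  int32 -> int32, writer optional: id aligns to id
  breaking: (attrs, R1)
  breaking: (id, R1)
  breaking: (id, R4)
  breaking: (name, R1)
  breaking: (role, R1)
  breaking: (role, R5)
  backward on User therefore BREAKING (6)
checking forward for User: reader v1 against writer v2:
  Priority -> Priority, writer optional: role aligns to role
  list<string> -> list<string>, writer optional: extras aligns to attrs
  int32 -> int32, writer required: retries aligns to duration
  int64 -> int64, writer required: attempts aligns to age
  int32 -> int32, writer required: id aligns to id
  writer field name has no reader counterpart
  breaking: (extras, R1)
  breaking: (name, R2)
  breaking: (role, R1)
  forward on User therefore BREAKING (3)


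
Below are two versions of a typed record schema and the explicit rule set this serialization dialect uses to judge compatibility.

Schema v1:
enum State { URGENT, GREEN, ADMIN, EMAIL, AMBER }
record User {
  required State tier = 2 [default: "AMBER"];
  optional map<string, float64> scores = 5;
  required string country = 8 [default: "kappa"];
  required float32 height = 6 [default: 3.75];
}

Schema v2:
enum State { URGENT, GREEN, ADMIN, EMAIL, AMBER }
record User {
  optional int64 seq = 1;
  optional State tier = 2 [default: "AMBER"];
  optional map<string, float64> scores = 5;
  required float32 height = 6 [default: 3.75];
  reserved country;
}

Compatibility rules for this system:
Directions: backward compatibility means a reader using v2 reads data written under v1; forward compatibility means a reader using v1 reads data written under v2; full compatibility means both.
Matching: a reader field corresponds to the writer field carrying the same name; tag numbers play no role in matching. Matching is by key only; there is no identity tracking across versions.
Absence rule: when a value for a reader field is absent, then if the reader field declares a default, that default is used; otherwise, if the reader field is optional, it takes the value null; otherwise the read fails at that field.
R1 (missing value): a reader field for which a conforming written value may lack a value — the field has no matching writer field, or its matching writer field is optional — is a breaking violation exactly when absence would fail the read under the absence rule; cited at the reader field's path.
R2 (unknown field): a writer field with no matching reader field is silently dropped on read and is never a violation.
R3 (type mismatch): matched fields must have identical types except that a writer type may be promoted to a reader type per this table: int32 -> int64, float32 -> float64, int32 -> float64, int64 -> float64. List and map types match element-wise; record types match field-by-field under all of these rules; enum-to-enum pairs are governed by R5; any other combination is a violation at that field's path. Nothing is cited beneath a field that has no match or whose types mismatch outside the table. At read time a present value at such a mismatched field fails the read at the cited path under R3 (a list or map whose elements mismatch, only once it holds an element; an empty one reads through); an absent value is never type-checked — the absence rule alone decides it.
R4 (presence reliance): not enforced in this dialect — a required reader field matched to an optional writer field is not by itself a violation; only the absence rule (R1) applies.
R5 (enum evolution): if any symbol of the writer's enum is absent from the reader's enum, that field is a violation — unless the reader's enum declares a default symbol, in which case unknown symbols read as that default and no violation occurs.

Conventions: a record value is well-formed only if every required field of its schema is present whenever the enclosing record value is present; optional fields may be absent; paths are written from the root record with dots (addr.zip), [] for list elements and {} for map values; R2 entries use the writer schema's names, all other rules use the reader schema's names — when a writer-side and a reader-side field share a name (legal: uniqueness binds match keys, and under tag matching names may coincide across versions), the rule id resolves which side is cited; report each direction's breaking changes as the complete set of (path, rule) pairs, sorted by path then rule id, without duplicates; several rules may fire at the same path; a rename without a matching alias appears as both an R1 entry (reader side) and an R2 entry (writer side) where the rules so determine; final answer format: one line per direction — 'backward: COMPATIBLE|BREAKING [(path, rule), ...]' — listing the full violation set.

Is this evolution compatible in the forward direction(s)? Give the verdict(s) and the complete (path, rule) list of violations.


forward: COMPATIBLE []

each type pair in User: writer, then reader
checking forward for User: reader v1 against writer v2:
  tier <- tier (State -> State, writer optional)
  scores <- scores (map<string, float64> -> map<string, float64>, writer optional)
  country: no writer match
  height <- height (float32 -> float32, writer required)
  seq (writer side), unknown to reader
  => forward: COMPATIBLE
the other User changes do not affect what is asked:
  removed field country from record User (its key "country" joins the reserved list) -> inert for the asked User verdict: nothing fires
  field tier in record User: required changed to optional -> inert for the asked User verdict: nothing fires
  added field seq to record User: optional int64, tag 1 (in v2 it sits immediately before tier) -> inert for the asked User verdict: nothing fires
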